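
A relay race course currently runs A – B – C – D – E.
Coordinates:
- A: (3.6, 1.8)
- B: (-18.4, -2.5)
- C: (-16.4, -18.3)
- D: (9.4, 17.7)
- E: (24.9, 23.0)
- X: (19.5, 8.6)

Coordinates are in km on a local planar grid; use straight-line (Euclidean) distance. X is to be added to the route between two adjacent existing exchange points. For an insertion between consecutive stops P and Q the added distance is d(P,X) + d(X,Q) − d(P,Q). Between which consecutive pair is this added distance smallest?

Added distance for inserting X between each consecutive pair:
A–B: 34.4 km
B–C: 68.4 km
C–D: 14.2 km
D–E: 12.6 km
Smallest added distance is 12.6 km, inserting between D and E.

between D and E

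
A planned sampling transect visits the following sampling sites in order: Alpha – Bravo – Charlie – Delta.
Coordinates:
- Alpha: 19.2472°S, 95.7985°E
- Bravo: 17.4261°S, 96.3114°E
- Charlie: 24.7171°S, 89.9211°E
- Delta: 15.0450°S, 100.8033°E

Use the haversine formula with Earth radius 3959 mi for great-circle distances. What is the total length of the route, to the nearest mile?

1753 mi

Leg distances:
Alpha→Bravo: 130.3 mi  (cumulative 130.3 mi)
Bravo→Charlie: 650.6 mi  (cumulative 780.8 mi)
Charlie→Delta: 972.0 mi  (cumulative 1752.8 mi)
Total route length ≈ 1753 mi.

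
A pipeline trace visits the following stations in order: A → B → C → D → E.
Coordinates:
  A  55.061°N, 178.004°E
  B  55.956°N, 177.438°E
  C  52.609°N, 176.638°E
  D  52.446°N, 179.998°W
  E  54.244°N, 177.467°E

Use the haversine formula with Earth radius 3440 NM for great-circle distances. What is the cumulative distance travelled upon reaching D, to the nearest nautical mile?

383 NM

Leg distances:
A→B: 57.1 NM  (cumulative 57.1 NM)
B→C: 202.9 NM  (cumulative 260.0 NM)
C→D: 123.3 NM  (cumulative 383.2 NM)
Cumulative distance at D ≈ 383 NM.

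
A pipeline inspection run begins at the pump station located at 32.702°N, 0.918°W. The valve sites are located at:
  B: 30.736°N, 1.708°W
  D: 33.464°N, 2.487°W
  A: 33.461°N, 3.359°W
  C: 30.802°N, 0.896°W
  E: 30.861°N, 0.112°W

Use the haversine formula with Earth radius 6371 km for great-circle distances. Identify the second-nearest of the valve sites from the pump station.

Distances from the pump station (32.702°N, 0.918°W):
D: 169.0 km
C: 211.3 km
E: 218.4 km
B: 231.0 km
A: 242.6 km
The second-nearest is C at 211.3 km.

C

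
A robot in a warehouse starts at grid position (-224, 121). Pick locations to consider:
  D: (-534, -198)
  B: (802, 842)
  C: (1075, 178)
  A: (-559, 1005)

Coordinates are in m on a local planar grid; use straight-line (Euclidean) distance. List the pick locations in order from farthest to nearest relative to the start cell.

Computing each straight-line distance from (-224, 121):
C (1075, 178): 1300.2 m
B (802, 842): 1254.0 m
A (-559, 1005): 945.3 m
D (-534, -198): 444.8 m

C, B, A, D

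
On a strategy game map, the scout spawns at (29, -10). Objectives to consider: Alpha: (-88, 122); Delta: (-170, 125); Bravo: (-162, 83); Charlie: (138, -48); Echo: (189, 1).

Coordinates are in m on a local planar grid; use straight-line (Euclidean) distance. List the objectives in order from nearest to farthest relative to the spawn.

Computing each straight-line distance from (29, -10):
Charlie (138, -48): 115.4 m
Echo (189, 1): 160.4 m
Alpha (-88, 122): 176.4 m
Bravo (-162, 83): 212.4 m
Delta (-170, 125): 240.5 m

Charlie, Echo, Alpha, Bravo, Delta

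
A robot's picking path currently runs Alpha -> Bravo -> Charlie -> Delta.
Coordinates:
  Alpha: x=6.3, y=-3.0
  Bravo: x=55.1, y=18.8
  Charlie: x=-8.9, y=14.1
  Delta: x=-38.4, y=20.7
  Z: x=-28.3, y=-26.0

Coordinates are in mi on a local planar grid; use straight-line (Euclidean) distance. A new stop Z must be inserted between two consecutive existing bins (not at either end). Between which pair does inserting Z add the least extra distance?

Added distance for inserting Z between each consecutive pair:
Alpha–Bravo: 82.8 mi
Bravo–Charlie: 75.0 mi
Charlie–Delta: 62.1 mi
Smallest added distance is 62.1 mi, inserting between Charlie and Delta.

between Charlie and Delta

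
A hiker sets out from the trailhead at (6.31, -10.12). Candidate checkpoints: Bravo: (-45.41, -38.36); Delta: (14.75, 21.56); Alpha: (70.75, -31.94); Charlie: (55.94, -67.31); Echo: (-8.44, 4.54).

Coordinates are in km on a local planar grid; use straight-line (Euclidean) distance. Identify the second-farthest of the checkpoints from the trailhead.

Alpha

Distance to each, sorted:
Charlie: 75.7 km
Alpha: 68.0 km
Bravo: 58.9 km
Delta: 32.8 km
Echo: 20.8 km
The second-farthest is Alpha at 68.0 km.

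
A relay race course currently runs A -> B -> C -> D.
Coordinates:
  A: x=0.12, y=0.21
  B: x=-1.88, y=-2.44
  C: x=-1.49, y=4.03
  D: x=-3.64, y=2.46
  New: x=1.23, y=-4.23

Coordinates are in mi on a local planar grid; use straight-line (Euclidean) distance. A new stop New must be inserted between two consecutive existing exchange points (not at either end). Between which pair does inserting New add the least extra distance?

Added distance for inserting New between each consecutive pair:
A–B: 4.8 mi
B–C: 5.8 mi
C–D: 14.3 mi
Smallest added distance is 4.8 mi, inserting between A and B.

between A and B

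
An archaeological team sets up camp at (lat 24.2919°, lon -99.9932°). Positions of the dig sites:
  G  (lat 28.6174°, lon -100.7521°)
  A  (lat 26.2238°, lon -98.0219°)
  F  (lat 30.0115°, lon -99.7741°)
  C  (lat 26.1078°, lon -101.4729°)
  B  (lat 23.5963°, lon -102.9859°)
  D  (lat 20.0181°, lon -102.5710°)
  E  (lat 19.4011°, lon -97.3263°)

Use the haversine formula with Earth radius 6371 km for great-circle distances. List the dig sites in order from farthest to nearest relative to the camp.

F, E, D, G, B, A, C

Computing each great-circle distance from (lat 24.2919°, lon -99.9932°):
F (lat 30.0115°, lon -99.7741°): 636.4 km
E (lat 19.4011°, lon -97.3263°): 609.5 km
D (lat 20.0181°, lon -102.5710°): 544.3 km
G (lat 28.6174°, lon -100.7521°): 486.9 km
B (lat 23.5963°, lon -102.9859°): 313.8 km
A (lat 26.2238°, lon -98.0219°): 292.3 km
C (lat 26.1078°, lon -101.4729°): 250.9 km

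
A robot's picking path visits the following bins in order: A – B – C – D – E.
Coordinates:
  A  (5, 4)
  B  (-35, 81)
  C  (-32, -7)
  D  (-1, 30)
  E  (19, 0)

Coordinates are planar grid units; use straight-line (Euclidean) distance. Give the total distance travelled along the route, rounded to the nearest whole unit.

259

Leg distances:
A→B: 86.8  (cumulative 86.8)
B→C: 88.1  (cumulative 174.8)
C→D: 48.3  (cumulative 223.1)
D→E: 36.1  (cumulative 259.1)
Total route length ≈ 259.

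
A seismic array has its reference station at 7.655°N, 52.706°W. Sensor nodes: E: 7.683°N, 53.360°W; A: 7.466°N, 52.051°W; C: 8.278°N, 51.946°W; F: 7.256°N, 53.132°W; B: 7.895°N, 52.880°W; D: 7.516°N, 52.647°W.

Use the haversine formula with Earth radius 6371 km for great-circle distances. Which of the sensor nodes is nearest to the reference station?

Distances from the reference station (7.655°N, 52.706°W):
D: 16.8 km
B: 32.9 km
F: 64.6 km
E: 72.1 km
A: 75.2 km
C: 108.6 km
The nearest is D at 16.8 km.

D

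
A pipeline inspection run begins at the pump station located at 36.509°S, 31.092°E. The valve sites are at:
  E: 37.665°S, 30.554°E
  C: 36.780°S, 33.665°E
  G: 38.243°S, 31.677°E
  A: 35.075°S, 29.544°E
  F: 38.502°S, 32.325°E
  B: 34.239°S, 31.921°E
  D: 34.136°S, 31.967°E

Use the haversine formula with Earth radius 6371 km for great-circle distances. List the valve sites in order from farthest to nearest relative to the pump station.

D, B, F, C, A, G, E

Distance from the pump station at 36.509°S, 31.092°E to each:
D 34.136°S, 31.967°E: 275.5 km
B 34.239°S, 31.921°E: 263.4 km
F 38.502°S, 32.325°E: 246.9 km
C 36.780°S, 33.665°E: 231.5 km
A 35.075°S, 29.544°E: 211.9 km
G 38.243°S, 31.677°E: 199.6 km
E 37.665°S, 30.554°E: 137.1 km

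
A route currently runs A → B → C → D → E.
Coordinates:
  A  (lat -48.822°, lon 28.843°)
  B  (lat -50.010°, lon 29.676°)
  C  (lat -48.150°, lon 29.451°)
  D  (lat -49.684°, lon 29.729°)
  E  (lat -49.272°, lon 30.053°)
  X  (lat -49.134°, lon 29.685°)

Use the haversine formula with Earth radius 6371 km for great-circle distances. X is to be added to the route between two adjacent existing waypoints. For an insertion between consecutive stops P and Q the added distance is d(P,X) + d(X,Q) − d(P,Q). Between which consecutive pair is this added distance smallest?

Added distance for inserting X between each consecutive pair:
A–B: 22.8 km
B–C: 0.7 km
C–D: 0.2 km
D–E: 40.6 km
Smallest added distance is 0.2 km, inserting between C and D.

between C and D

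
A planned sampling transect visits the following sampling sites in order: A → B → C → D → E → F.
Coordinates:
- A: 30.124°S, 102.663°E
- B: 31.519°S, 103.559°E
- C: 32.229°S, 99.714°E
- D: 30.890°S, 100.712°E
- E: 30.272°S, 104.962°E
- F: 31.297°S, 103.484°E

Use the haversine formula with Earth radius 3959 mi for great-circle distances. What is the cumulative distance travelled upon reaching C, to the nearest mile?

341 mi

Leg distances:
A→B: 110.1 mi  (cumulative 110.1 mi)
B→C: 230.9 mi  (cumulative 341.0 mi)
Cumulative distance at C ≈ 341 mi.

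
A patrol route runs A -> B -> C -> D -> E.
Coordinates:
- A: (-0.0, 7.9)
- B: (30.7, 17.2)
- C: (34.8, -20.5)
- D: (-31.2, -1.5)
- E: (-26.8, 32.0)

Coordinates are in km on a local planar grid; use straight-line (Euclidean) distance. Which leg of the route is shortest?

A–B

Leg distances:
A→B: 32.1 km
B→C: 37.9 km
C→D: 68.7 km
D→E: 33.8 km
The shortest leg is A–B at 32.1 km.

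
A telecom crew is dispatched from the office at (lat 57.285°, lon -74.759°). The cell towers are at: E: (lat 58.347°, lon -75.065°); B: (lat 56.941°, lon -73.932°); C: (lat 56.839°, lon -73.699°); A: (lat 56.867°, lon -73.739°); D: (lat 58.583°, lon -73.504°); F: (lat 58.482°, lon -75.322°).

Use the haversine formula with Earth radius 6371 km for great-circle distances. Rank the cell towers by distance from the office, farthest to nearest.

Distances from the office:
D (lat 58.583°, lon -73.504°): 162.2 km
F (lat 58.482°, lon -75.322°): 137.2 km
E (lat 58.347°, lon -75.065°): 119.5 km
C (lat 56.839°, lon -73.699°): 81.0 km
A (lat 56.867°, lon -73.739°): 77.2 km
B (lat 56.941°, lon -73.932°): 62.9 km

D, F, E, C, A, B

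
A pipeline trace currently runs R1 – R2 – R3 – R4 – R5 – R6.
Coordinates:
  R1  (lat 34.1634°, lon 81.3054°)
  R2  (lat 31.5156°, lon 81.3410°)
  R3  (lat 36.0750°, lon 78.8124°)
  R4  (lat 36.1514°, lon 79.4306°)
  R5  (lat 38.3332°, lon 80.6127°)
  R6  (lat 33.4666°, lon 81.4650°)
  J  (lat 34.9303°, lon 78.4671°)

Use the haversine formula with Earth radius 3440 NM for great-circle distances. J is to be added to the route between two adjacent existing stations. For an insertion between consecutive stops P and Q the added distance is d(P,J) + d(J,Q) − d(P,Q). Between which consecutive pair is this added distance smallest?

between R2 and R3

Added distance for inserting J between each consecutive pair:
R1–R2: 239.4 NM
R2–R3: 20.1 NM
R3–R4: 127.6 NM
R4–R5: 173.4 NM
R5–R6: 106.7 NM
Smallest added distance is 20.1 NM, inserting between R2 and R3.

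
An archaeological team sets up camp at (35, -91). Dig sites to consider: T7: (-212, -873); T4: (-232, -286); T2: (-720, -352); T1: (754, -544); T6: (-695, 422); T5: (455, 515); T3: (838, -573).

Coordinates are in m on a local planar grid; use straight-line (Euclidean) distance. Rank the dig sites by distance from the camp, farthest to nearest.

Distance from the camp at (35, -91) to each:
T3 (838, -573): 936.6 m
T6 (-695, 422): 892.2 m
T1 (754, -544): 849.8 m
T7 (-212, -873): 820.1 m
T2 (-720, -352): 798.8 m
T5 (455, 515): 737.3 m
T4 (-232, -286): 330.6 m

T3, T6, T1, T7, T2, T5, T4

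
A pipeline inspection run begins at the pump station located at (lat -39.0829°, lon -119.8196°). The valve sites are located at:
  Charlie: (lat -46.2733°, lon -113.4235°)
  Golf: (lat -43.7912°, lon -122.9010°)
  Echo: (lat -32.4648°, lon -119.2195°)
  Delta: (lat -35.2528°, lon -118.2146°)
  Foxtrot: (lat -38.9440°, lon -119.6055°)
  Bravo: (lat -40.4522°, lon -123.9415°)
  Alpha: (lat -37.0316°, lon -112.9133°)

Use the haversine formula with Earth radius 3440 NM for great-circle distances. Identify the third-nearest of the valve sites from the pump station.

Delta

Distances from the pump station ((lat -39.0829°, lon -119.8196°)):
Foxtrot: 13.0 NM
Bravo: 207.2 NM
Delta: 242.4 NM
Golf: 314.8 NM
Alpha: 348.8 NM
Echo: 398.4 NM
Charlie: 515.4 NM
The third-nearest is Delta at 242.4 NM.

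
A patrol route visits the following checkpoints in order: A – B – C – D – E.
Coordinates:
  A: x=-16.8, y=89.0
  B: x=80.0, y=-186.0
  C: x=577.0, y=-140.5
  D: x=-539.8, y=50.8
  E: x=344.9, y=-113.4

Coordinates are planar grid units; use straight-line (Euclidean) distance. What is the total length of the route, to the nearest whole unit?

Leg distances:
A→B: 291.5  (cumulative 291.5)
B→C: 499.1  (cumulative 790.6)
C→D: 1133.1  (cumulative 1923.7)
D→E: 899.8  (cumulative 2823.5)
Total route length ≈ 2823.

2823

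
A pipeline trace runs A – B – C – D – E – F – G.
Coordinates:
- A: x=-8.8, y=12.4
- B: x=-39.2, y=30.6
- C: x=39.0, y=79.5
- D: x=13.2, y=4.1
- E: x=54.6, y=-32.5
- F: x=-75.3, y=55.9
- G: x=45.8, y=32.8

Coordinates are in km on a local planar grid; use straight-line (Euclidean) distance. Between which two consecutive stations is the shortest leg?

Leg distances:
A→B: 35.4 km
B→C: 92.2 km
C→D: 79.7 km
D→E: 55.3 km
E→F: 157.1 km
F→G: 123.3 km
The shortest leg is A–B at 35.4 km.

A–B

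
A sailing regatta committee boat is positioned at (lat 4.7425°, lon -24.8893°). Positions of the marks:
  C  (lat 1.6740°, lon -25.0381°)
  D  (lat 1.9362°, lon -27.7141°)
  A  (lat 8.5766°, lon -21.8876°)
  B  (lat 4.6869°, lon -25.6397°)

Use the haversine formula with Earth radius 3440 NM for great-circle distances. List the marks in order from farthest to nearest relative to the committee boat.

A, D, C, B

Distance from the committee boat at (lat 4.7425°, lon -24.8893°) to each:
A (lat 8.5766°, lon -21.8876°): 291.6 NM
D (lat 1.9362°, lon -27.7141°): 238.8 NM
C (lat 1.6740°, lon -25.0381°): 184.4 NM
B (lat 4.6869°, lon -25.6397°): 45.0 NM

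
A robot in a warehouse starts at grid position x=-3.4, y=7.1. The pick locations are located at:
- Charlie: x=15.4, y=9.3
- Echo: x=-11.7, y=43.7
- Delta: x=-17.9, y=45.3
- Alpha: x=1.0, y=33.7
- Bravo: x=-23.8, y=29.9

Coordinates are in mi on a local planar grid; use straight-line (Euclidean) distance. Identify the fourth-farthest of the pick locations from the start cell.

Alpha

Distances from the start cell (x=-3.4, y=7.1):
Delta: 40.9 mi
Echo: 37.5 mi
Bravo: 30.6 mi
Alpha: 27.0 mi
Charlie: 18.9 mi
The fourth-farthest is Alpha at 27.0 mi.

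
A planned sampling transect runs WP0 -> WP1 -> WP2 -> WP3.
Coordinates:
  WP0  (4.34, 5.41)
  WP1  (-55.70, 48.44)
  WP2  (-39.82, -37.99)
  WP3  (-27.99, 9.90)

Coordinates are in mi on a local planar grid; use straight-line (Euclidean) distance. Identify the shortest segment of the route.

WP2–WP3

Leg distances:
WP0→WP1: 73.9 mi
WP1→WP2: 87.9 mi
WP2→WP3: 49.3 mi
The shortest leg is WP2–WP3 at 49.3 mi.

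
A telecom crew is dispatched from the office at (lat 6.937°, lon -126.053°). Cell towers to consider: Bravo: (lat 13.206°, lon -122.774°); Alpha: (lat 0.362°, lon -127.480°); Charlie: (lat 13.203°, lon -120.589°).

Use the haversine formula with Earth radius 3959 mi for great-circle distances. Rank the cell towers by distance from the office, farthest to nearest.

Charlie, Bravo, Alpha

Distances from the office:
Charlie (lat 13.203°, lon -120.589°): 570.5 mi
Bravo (lat 13.206°, lon -122.774°): 487.2 mi
Alpha (lat 0.362°, lon -127.480°): 464.8 mi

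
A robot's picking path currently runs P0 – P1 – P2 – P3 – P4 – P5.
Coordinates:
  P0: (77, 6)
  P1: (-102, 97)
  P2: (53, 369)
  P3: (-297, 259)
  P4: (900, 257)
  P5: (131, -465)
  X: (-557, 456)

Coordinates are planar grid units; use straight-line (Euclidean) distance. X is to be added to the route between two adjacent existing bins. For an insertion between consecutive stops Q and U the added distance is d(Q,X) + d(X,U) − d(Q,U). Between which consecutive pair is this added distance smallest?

Added distance for inserting X between each consecutive pair:
P0–P1: 1156.2
P1–P2: 882.7
P2–P3: 575.5
P3–P4: 599.7
P4–P5: 1565.3
Smallest added distance is 575.5, inserting between P2 and P3.

between P2 and P3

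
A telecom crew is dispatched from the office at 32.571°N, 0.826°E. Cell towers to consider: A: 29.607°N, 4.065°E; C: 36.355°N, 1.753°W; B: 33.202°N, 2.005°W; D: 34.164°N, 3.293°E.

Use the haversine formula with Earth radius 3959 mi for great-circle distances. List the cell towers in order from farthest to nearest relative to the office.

C, A, D, B

Computing each great-circle distance from 32.571°N, 0.826°E:
C 36.355°N, 1.753°W: 299.9 mi
A 29.607°N, 4.065°E: 280.5 mi
D 34.164°N, 3.293°E: 179.9 mi
B 33.202°N, 2.005°W: 169.9 mi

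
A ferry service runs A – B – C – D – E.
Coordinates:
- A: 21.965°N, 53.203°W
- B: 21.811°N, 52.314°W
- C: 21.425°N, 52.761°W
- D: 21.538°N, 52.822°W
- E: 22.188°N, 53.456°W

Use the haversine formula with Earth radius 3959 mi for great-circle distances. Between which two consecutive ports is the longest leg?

Leg distances:
A→B: 58.0 mi
B→C: 39.2 mi
C→D: 8.7 mi
D→E: 60.6 mi
The longest leg is D–E at 60.6 mi.

D–E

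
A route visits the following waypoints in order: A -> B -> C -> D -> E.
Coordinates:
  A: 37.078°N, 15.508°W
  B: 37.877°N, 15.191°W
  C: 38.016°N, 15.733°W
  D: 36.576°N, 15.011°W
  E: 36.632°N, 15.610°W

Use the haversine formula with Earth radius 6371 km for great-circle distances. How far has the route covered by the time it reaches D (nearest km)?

Leg distances:
A→B: 93.1 km  (cumulative 93.1 km)
B→C: 50.0 km  (cumulative 143.1 km)
C→D: 172.4 km  (cumulative 315.5 km)
Cumulative distance at D ≈ 316 km.

316 km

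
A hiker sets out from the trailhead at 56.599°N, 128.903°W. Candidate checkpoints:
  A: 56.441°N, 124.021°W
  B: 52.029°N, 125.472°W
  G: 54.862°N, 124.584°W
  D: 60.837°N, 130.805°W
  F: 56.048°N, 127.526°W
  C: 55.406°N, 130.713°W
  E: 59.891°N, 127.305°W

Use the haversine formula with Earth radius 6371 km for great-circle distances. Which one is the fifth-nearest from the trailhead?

Distance to each, sorted:
F: 104.7 km
C: 173.9 km
A: 299.9 km
G: 332.2 km
E: 377.8 km
D: 483.8 km
B: 554.6 km
The fifth-nearest is E at 377.8 km.

E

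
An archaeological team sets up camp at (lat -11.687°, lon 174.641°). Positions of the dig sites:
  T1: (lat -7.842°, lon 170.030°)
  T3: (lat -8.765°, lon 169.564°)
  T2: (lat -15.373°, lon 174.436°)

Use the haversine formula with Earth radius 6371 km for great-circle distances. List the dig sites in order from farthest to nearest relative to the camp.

T1, T3, T2

Distance from the camp at (lat -11.687°, lon 174.641°) to each:
T1 (lat -7.842°, lon 170.030°): 661.8 km
T3 (lat -8.765°, lon 169.564°): 643.5 km
T2 (lat -15.373°, lon 174.436°): 410.5 km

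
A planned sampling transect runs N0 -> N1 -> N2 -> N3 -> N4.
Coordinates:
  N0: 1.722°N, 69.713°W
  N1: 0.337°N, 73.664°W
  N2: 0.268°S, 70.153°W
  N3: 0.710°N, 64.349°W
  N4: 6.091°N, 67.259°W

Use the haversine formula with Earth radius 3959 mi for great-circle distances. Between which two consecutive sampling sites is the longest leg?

N3–N4

Leg distances:
N0→N1: 289.2 mi
N1→N2: 246.2 mi
N2→N3: 406.7 mi
N3→N4: 422.5 mi
The longest leg is N3–N4 at 422.5 mi.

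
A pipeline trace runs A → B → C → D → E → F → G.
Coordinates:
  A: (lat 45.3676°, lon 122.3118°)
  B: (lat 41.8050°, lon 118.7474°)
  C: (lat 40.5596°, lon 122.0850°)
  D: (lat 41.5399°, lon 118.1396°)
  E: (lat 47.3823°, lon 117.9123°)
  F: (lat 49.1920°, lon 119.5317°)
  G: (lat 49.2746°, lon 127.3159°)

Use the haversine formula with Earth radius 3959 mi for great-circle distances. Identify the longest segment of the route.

D–E

Leg distances:
A→B: 303.9 mi
B→C: 193.7 mi
C→D: 216.4 mi
D→E: 403.9 mi
E→F: 145.5 mi
F→G: 351.1 mi
The longest leg is D–E at 403.9 mi.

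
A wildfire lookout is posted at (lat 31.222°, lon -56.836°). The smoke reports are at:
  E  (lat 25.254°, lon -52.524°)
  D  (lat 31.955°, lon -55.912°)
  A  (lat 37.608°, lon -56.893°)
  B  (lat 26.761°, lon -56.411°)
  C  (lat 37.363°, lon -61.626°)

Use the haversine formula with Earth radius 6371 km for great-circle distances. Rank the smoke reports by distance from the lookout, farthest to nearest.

Distances from the lookout:
C (lat 37.363°, lon -61.626°): 812.1 km
E (lat 25.254°, lon -52.524°): 786.4 km
A (lat 37.608°, lon -56.893°): 710.1 km
B (lat 26.761°, lon -56.411°): 497.8 km
D (lat 31.955°, lon -55.912°): 119.6 km

C, E, A, B, D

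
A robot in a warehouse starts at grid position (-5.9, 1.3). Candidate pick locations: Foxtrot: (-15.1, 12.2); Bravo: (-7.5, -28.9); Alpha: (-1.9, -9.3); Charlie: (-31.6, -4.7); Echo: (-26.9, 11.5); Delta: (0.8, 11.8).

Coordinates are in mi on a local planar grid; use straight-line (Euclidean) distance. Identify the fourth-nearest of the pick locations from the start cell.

Distances from the start cell ((-5.9, 1.3)):
Alpha: 11.3 mi
Delta: 12.5 mi
Foxtrot: 14.3 mi
Echo: 23.3 mi
Charlie: 26.4 mi
Bravo: 30.2 mi
The fourth-nearest is Echo at 23.3 mi.

Echo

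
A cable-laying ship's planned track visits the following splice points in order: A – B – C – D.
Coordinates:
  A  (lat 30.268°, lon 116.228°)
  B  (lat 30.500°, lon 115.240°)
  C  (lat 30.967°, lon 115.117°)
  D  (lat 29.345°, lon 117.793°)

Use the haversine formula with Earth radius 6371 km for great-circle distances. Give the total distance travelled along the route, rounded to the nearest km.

466 km

Leg distances:
A→B: 98.2 km  (cumulative 98.2 km)
B→C: 53.2 km  (cumulative 151.5 km)
C→D: 314.2 km  (cumulative 465.6 km)
Total route length ≈ 466 km.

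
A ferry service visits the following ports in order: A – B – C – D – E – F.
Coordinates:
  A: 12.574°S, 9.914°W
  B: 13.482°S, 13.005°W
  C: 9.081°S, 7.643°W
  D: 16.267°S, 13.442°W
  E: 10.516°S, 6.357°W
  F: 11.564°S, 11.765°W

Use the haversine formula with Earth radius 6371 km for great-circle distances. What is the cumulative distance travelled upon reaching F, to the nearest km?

Leg distances:
A→B: 349.7 km  (cumulative 349.7 km)
B→C: 762.3 km  (cumulative 1112.1 km)
C→D: 1016.7 km  (cumulative 2128.8 km)
D→E: 997.8 km  (cumulative 3126.6 km)
E→F: 601.6 km  (cumulative 3728.2 km)
Cumulative distance at F ≈ 3728 km.

3728 km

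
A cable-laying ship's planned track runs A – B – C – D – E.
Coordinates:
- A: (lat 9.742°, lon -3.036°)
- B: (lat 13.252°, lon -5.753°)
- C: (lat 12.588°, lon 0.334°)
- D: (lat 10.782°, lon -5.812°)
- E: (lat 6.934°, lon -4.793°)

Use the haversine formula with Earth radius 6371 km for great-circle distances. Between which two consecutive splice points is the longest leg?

C–D

Leg distances:
A→B: 489.8 km
B→C: 663.8 km
C→D: 698.7 km
D→E: 442.3 km
The longest leg is C–D at 698.7 km.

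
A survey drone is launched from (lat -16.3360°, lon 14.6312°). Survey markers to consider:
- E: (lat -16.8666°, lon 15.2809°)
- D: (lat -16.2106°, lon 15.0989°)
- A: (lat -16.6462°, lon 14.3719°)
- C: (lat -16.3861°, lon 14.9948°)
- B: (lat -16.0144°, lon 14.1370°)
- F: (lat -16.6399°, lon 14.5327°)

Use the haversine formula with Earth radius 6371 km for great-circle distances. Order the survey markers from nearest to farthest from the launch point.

F, C, A, D, B, E

Computing each great-circle distance from (lat -16.3360°, lon 14.6312°):
F (lat -16.6399°, lon 14.5327°): 35.4 km
C (lat -16.3861°, lon 14.9948°): 39.2 km
A (lat -16.6462°, lon 14.3719°): 44.2 km
D (lat -16.2106°, lon 15.0989°): 51.8 km
B (lat -16.0144°, lon 14.1370°): 63.8 km
E (lat -16.8666°, lon 15.2809°): 91.0 km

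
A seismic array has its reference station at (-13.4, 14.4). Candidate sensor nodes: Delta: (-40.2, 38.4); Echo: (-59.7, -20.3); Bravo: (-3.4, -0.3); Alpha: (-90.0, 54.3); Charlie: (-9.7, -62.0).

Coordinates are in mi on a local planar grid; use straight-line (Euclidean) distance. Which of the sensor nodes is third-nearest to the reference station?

Distances from the reference station ((-13.4, 14.4)):
Bravo: 17.8 mi
Delta: 36.0 mi
Echo: 57.9 mi
Charlie: 76.5 mi
Alpha: 86.4 mi
The third-nearest is Echo at 57.9 mi.

Echo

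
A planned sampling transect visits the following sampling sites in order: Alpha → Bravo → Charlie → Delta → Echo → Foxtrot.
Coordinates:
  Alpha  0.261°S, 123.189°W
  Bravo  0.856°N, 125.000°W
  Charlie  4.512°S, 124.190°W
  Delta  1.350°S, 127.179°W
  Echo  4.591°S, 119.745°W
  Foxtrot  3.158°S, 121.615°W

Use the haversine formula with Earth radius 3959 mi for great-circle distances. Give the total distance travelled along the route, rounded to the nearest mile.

1545 mi

Leg distances:
Alpha→Bravo: 147.0 mi  (cumulative 147.0 mi)
Bravo→Charlie: 375.1 mi  (cumulative 522.1 mi)
Charlie→Delta: 300.4 mi  (cumulative 822.6 mi)
Delta→Echo: 559.7 mi  (cumulative 1382.2 mi)
Echo→Foxtrot: 162.6 mi  (cumulative 1544.8 mi)
Total route length ≈ 1545 mi.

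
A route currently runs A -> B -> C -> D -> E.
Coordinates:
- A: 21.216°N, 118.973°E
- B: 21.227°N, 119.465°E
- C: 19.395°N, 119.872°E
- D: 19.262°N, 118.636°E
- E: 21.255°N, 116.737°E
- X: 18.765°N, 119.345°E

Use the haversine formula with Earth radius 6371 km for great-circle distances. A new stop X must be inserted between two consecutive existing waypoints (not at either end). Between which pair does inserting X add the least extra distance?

between C and D

Added distance for inserting X between each consecutive pair:
A–B: 498.3 km
B–C: 155.3 km
C–D: 51.6 km
D–E: 184.0 km
Smallest added distance is 51.6 km, inserting between C and D.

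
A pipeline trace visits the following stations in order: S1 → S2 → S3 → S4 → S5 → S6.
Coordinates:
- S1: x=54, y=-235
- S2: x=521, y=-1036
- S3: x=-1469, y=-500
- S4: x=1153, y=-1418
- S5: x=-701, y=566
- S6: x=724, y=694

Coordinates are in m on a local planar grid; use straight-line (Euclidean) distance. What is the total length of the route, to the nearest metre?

Leg distances:
S1→S2: 927.2 m  (cumulative 927.2 m)
S2→S3: 2060.9 m  (cumulative 2988.1 m)
S3→S4: 2778.1 m  (cumulative 5766.2 m)
S4→S5: 2715.4 m  (cumulative 8481.6 m)
S5→S6: 1430.7 m  (cumulative 9912.3 m)
Total route length ≈ 9912 m.

9912 m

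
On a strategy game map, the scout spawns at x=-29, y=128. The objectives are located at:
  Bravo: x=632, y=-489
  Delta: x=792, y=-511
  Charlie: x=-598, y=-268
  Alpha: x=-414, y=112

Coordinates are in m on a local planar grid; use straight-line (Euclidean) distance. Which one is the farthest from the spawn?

Delta

Distances from the spawn (x=-29, y=128):
Delta: 1040.4 m
Bravo: 904.2 m
Charlie: 693.2 m
Alpha: 385.3 m
The farthest is Delta at 1040.4 m.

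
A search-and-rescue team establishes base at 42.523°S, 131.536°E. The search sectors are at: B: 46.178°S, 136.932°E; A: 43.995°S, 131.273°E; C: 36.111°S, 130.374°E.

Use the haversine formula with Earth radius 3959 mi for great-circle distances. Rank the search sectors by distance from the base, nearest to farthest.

A, B, C

Distance from the base at 42.523°S, 131.536°E to each:
A 43.995°S, 131.273°E: 102.6 mi
B 46.178°S, 136.932°E: 367.1 mi
C 36.111°S, 130.374°E: 447.4 mi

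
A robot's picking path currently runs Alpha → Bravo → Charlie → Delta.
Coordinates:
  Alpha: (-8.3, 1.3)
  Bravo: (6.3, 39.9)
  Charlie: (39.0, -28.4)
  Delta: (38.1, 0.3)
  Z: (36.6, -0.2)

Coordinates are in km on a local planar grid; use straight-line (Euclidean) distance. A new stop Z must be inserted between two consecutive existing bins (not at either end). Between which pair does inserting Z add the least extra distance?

between Charlie and Delta

Added distance for inserting Z between each consecutive pair:
Alpha–Bravo: 53.9 km
Bravo–Charlie: 2.8 km
Charlie–Delta: 1.2 km
Smallest added distance is 1.2 km, inserting between Charlie and Delta.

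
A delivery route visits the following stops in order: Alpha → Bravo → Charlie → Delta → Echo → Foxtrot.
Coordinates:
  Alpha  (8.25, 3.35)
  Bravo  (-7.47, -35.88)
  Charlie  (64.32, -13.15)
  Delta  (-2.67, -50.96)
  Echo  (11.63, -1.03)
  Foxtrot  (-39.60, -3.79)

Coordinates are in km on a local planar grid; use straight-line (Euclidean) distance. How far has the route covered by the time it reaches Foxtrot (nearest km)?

Leg distances:
Alpha→Bravo: 42.3 km  (cumulative 42.3 km)
Bravo→Charlie: 75.3 km  (cumulative 117.6 km)
Charlie→Delta: 76.9 km  (cumulative 194.5 km)
Delta→Echo: 51.9 km  (cumulative 246.4 km)
Echo→Foxtrot: 51.3 km  (cumulative 297.7 km)
Cumulative distance at Foxtrot ≈ 298 km.

298 km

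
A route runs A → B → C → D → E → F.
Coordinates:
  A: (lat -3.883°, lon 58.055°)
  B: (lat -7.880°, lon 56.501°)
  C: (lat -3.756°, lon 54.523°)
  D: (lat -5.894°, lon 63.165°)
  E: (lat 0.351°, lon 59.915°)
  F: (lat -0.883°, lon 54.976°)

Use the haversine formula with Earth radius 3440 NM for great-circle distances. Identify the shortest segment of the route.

A–B

Leg distances:
A→B: 257.3 NM
B→C: 274.3 NM
C→D: 532.7 NM
D→E: 422.5 NM
E→F: 305.6 NM
The shortest leg is A–B at 257.3 NM.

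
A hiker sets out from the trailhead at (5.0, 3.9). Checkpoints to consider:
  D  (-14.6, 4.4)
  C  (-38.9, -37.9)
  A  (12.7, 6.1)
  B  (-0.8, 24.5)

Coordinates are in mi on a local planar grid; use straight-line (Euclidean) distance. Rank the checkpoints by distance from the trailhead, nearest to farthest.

Distances from the trailhead:
A (12.7, 6.1): 8.0 mi
D (-14.6, 4.4): 19.6 mi
B (-0.8, 24.5): 21.4 mi
C (-38.9, -37.9): 60.6 mi

A, D, B, C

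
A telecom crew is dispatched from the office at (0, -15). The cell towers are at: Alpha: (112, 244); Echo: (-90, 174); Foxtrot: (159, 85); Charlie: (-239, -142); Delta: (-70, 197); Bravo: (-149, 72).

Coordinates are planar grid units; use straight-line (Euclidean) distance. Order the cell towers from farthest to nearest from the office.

Distances from the office:
Alpha (112, 244): 282.2
Charlie (-239, -142): 270.6
Delta (-70, 197): 223.3
Echo (-90, 174): 209.3
Foxtrot (159, 85): 187.8
Bravo (-149, 72): 172.5

Alpha, Charlie, Delta, Echo, Foxtrot, Bravo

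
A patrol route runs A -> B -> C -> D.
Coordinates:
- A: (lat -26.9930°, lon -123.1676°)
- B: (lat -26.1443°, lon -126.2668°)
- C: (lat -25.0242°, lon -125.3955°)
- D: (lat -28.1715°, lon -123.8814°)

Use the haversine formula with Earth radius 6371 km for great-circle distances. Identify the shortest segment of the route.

Leg distances:
A→B: 322.3 km
B→C: 152.1 km
C→D: 381.0 km
The shortest leg is B–C at 152.1 km.

B–C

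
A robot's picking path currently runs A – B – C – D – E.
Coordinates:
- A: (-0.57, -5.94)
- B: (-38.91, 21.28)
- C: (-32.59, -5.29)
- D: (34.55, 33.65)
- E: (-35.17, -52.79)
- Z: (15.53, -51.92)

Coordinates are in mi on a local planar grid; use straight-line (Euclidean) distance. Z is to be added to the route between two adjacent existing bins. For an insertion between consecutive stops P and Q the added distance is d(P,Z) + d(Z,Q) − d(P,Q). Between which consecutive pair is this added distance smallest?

between D and E

Added distance for inserting Z between each consecutive pair:
A–B: 92.9 mi
B–C: 130.9 mi
C–D: 77.0 mi
D–E: 27.3 mi
Smallest added distance is 27.3 mi, inserting between D and E.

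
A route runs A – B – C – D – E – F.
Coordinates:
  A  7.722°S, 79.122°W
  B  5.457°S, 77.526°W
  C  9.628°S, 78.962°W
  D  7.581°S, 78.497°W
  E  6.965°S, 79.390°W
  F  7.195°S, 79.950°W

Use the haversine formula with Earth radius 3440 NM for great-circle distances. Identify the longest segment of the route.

B–C

Leg distances:
A→B: 166.0 NM
B→C: 264.6 NM
C→D: 126.0 NM
D→E: 64.8 NM
E→F: 36.1 NM
The longest leg is B–C at 264.6 NM.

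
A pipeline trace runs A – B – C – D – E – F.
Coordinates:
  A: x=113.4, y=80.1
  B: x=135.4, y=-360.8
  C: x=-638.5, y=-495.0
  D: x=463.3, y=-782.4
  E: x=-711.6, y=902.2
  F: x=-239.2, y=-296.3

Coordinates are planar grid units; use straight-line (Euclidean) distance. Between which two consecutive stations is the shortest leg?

Leg distances:
A→B: 441.4
B→C: 785.4
C→D: 1138.7
D→E: 2053.8
E→F: 1288.2
The shortest leg is A–B at 441.4.

A–B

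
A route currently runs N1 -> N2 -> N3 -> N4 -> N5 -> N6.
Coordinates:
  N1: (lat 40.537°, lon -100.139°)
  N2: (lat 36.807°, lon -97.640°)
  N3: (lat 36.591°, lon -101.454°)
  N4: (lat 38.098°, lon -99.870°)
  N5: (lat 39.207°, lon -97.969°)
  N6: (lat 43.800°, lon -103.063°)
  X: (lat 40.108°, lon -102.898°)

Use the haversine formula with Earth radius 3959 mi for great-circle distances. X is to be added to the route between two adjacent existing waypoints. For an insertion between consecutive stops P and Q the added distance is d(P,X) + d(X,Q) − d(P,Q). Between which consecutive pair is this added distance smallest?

between N5 and N6

Added distance for inserting X between each consecutive pair:
N1–N2: 222.0 mi
N2–N3: 408.0 mi
N3–N4: 333.2 mi
N4–N5: 355.1 mi
N5–N6: 112.3 mi
Smallest added distance is 112.3 mi, inserting between N5 and N6.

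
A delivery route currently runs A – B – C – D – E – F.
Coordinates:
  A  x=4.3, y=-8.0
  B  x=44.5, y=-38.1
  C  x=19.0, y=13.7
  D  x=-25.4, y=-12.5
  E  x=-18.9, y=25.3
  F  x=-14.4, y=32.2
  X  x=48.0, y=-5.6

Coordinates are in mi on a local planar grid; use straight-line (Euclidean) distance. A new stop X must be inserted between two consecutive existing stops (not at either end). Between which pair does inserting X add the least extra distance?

between B and C

Added distance for inserting X between each consecutive pair:
A–B: 26.2 mi
B–C: 9.8 mi
C–D: 57.0 mi
D–E: 109.1 mi
E–F: 138.4 mi
Smallest added distance is 9.8 mi, inserting between B and C.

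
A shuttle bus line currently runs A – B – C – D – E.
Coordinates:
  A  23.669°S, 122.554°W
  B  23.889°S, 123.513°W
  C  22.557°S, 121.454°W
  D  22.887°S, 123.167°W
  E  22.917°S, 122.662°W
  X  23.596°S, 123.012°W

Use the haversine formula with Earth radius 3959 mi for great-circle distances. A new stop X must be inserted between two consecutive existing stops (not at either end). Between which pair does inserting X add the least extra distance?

between B and C

Added distance for inserting X between each consecutive pair:
A–B: 4.5 mi
B–C: 0.0 mi
C–D: 60.8 mi
D–E: 69.7 mi
Smallest added distance is 0.0 mi, inserting between B and C.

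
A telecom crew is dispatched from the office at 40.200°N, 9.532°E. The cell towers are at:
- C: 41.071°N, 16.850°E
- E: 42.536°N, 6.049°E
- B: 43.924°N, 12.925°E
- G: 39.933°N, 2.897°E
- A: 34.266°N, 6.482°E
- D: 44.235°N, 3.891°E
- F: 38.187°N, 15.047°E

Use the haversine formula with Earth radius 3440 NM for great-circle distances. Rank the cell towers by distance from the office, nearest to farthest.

E, B, F, G, C, D, A

Computing each great-circle distance from 40.200°N, 9.532°E:
E 42.536°N, 6.049°E: 210.4 NM
B 43.924°N, 12.925°E: 269.9 NM
F 38.187°N, 15.047°E: 283.6 NM
G 39.933°N, 2.897°E: 305.2 NM
C 41.071°N, 16.850°E: 337.4 NM
D 44.235°N, 3.891°E: 348.6 NM
A 34.266°N, 6.482°E: 384.9 NM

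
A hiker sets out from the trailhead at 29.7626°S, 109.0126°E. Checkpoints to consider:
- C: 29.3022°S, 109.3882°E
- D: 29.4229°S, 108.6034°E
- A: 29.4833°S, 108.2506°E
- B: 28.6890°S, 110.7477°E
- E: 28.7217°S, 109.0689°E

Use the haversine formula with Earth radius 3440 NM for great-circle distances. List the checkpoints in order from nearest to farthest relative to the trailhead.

Distances from the trailhead:
D 29.4229°S, 108.6034°E: 29.5 NM
C 29.3022°S, 109.3882°E: 33.9 NM
A 29.4833°S, 108.2506°E: 43.2 NM
E 28.7217°S, 109.0689°E: 62.6 NM
B 28.6890°S, 110.7477°E: 111.4 NM

D, C, A, E, B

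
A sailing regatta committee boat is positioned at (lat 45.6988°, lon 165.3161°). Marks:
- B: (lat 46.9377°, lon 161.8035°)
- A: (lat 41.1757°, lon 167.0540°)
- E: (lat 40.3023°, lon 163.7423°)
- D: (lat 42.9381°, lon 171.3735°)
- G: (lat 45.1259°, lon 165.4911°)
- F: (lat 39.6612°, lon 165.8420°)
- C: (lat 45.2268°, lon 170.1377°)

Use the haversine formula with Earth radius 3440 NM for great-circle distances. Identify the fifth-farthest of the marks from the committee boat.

Distances from the committee boat ((lat 45.6988°, lon 165.3161°)):
F: 363.2 NM
E: 331.3 NM
D: 308.4 NM
A: 281.9 NM
C: 205.0 NM
B: 163.5 NM
G: 35.2 NM
The fifth-farthest is C at 205.0 NM.

C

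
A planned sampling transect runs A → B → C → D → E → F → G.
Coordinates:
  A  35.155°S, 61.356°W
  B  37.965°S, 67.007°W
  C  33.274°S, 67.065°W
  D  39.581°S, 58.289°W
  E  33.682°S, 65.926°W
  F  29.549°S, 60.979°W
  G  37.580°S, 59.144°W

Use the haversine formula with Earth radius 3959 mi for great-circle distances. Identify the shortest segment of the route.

B–C

Leg distances:
A→B: 368.8 mi
B→C: 324.2 mi
C→D: 653.6 mi
D→E: 587.3 mi
E→F: 407.7 mi
F→G: 564.9 mi
The shortest leg is B–C at 324.2 mi.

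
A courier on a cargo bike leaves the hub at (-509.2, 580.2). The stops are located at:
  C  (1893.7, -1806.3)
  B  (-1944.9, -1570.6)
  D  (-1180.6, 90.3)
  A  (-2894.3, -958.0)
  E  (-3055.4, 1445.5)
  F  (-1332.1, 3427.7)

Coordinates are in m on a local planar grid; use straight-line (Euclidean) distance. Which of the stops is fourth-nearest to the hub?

Distances from the hub ((-509.2, 580.2)):
D: 831.1 m
B: 2586.0 m
E: 2689.2 m
A: 2838.1 m
F: 2964.0 m
C: 3386.6 m
The fourth-nearest is A at 2838.1 m.

A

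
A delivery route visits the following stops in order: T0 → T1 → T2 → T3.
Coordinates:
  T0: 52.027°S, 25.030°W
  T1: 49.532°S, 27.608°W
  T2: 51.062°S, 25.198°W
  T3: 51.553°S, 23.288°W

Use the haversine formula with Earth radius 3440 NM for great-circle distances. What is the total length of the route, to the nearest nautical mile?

387 NM

Leg distances:
T0→T1: 178.9 NM  (cumulative 178.9 NM)
T1→T2: 130.3 NM  (cumulative 309.2 NM)
T2→T3: 77.5 NM  (cumulative 386.7 NM)
Total route length ≈ 387 NM.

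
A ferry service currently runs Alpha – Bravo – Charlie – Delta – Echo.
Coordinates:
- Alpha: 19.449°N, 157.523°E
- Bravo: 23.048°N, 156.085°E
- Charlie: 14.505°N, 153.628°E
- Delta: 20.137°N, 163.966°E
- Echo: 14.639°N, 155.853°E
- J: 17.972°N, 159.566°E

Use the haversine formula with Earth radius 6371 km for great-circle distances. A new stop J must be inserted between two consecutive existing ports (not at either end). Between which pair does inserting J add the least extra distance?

Added distance for inserting J between each consecutive pair:
Alpha–Bravo: 514.4 km
Bravo–Charlie: 428.1 km
Charlie–Delta: 0.2 km
Delta–Echo: 8.3 km
Smallest added distance is 0.2 km, inserting between Charlie and Delta.

between Charlie and Delta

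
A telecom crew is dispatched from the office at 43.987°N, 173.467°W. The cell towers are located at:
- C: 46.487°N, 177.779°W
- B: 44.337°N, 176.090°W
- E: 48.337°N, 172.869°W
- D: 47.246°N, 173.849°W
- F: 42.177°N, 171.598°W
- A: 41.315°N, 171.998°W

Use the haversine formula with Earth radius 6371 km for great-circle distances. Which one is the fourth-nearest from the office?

D

Distance to each, sorted:
B: 212.8 km
F: 252.1 km
A: 320.5 km
D: 363.6 km
C: 437.2 km
E: 485.9 km
The fourth-nearest is D at 363.6 km.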